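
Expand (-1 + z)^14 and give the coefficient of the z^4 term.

The general term is C(14,j)·(-1)^j·(z)^(14-j); the z^4 term has j = 10.
C(14,10) = 1001.
Coefficient = C(14,10) = 1001.

1001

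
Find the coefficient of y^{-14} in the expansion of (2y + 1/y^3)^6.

12

General term: C(6,j)·(2y)^j·(1/y^3)^(6-j), with y-exponent 1j − 3(6−j) = 4j − 18.
Set 4j − 18 = -14: j = 1.
C(6,1) = 6; 2^1 = 2; 1^5 = 1.
Coefficient = 6 · 2 · 1 = 12.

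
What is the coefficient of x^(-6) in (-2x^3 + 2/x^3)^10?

215040

General term: C(10,j)·(-2x^3)^j·(2/x^3)^(10-j), with x-exponent 3j − 3(10−j) = 6j − 30.
Set 6j − 30 = -6: j = 4.
C(10,4) = 210; (-2)^4 = 16; 2^6 = 64.
Coefficient = 210 · 16 · 64 = 215040.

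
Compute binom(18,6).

C(18,6) = (18·17·16·15·14·13) / 6! = 13366080 / 720 = 18564.

18564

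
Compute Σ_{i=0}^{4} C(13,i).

1093

1 + 13 + 78 + 286 + 715 = 1093.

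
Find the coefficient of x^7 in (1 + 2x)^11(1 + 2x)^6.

Coefficient of x^7 = Σ_{j} C(11,j)·2^j·C(6,7-j)·2^(7-j) for j from 1 to 7.
= 1408 + 42240 + 316800 + 844800 + 887040 + 354816 + 42240 = 2489344.

2489344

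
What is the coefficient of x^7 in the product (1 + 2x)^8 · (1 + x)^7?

108545

Coefficient of x^7 = Σ_{j} C(8,j)·2^j·C(7,7-j)·1^(7-j) for j from 0 to 7.
= 1 + 112 + 2352 + 15680 + 39200 + 37632 + 12544 + 1024 = 108545.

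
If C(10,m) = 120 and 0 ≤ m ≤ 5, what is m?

C(10,m) increases on 0 ≤ m ≤ 5. C(10,2) = 45 and C(10,3) = 120, so m = 3.

3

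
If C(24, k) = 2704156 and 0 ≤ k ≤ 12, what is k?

12

C(24,k) increases on 0 ≤ k ≤ 12. C(24,11) = 2496144 and C(24,12) = 2704156, so k = 12.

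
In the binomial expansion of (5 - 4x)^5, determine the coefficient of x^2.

The general term is C(5,j)·(5)^j·(-4x)^(5-j); the x^2 term has j = 3.
C(5,3) = 10.
Coefficient = C(5,3) · 5^3 · (-4)^2 = 10 · 125 · 16 = 20000.

20000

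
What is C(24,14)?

C(24,14) = C(24,10) by symmetry.
C(24,10) = (24·23·22·21·20·19·18·17·16·15) / 10! = 7117005772800 / 3628800 = 1961256.

1961256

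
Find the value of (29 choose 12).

51895935

C(29,12) = (29·28·27·26·25·24·23·22·21·20·19·18) / 12! = 24858235898496000 / 479001600 = 51895935.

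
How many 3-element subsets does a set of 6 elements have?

C(6,3) = (6·5·4) / 3! = 120 / 6 = 20.

20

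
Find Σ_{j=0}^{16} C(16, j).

65536

Setting x = 1 in (1+x)^16 gives Σ C(16,j) = 2^16 = 65536.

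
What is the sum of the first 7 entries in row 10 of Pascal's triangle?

1 + 10 + 45 + 120 + 210 + 252 + 210 = 848.

848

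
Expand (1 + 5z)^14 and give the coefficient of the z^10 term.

9775390625

The general term is C(14,j)·(1)^j·(5z)^(14-j); the z^10 term has j = 4.
C(14,4) = 1001.
Coefficient = C(14,4) · 5^10 = 1001 · 9765625 = 9775390625.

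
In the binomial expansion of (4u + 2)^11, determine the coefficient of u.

45056

The general term is C(11,j)·(4u)^j·(2)^(11-j); the u^1 term has j = 1.
C(11,1) = 11.
Coefficient = C(11,1) · 4^1 · 2^10 = 11 · 4 · 1024 = 45056.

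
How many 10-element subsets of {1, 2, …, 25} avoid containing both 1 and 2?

All 10-subsets: C(25,10) = 3268760. Those containing both fixed elements: C(23,8) = 490314.
3268760 − 490314 = 2778446.

2778446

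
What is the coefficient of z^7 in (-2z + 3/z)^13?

7907328

General term: C(13,j)·(-2z)^j·(3/z)^(13-j), with z-exponent 1j − 1(13−j) = 2j − 13.
Set 2j − 13 = 7: j = 10.
C(13,10) = 286; (-2)^10 = 1024; 3^3 = 27.
Coefficient = 286 · 1024 · 27 = 7907328.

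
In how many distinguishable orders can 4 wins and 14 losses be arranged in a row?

3060

Choose positions for the wins: C(18,4) = 3060.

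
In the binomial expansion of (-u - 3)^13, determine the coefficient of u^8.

-312741

The general term is C(13,j)·(-u)^j·(-3)^(13-j); the u^8 term has j = 8.
C(13,8) = 1287.
Coefficient = C(13,8) · (-3)^5 = 1287 · (-243) = -312741.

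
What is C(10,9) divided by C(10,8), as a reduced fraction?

2/9

C(n,k+1)/C(n,k) = (n−k)/(k+1) = (10−8)/(8+1) = 2/9.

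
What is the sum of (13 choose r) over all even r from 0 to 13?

4096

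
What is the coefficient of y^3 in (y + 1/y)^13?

General term: C(13,j)·(y)^j·(1/y)^(13-j), with y-exponent 1j − 1(13−j) = 2j − 13.
Set 2j − 13 = 3: j = 8.
C(13,8) = 1287; 1^8 = 1; 1^5 = 1.
Coefficient = 1287 · 1 · 1 = 1287.

1287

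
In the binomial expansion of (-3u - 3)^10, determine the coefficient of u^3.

7085880

The general term is C(10,j)·(-3u)^j·(-3)^(10-j); the u^3 term has j = 3.
C(10,3) = 120.
Coefficient = C(10,3) · (-3)^3 · (-3)^7 = 120 · (-27) · (-2187) = 7085880.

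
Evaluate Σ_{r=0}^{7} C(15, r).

1 + 15 + 105 + 455 + 1365 + 3003 + 5005 + 6435 = 16384.

16384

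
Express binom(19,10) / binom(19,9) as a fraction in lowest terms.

1

C(n,k+1)/C(n,k) = (n−k)/(k+1) = (19−9)/(9+1) = 10/10 = 1.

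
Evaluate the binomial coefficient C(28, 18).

13123110

C(28,18) = C(28,10) by symmetry.
C(28,10) = (28·27·26·25·24·23·22·21·20·19) / 10! = 47621141568000 / 3628800 = 13123110.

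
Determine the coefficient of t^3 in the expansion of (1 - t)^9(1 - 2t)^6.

Coefficient of t^3 = Σ_{j} C(9,j)·(-1)^j·C(6,3-j)·(-2)^(3-j) for j from 0 to 3.
= (-160) + (-540) + (-432) + (-84) = -1216.

-1216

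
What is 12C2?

C(12,2) = (12·11) / 2! = 132 / 2 = 66.

66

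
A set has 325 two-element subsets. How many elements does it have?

n(n−1)/2 = 325 ⇒ n(n−1) = 650. Since 26·25 = 650, n = 26.

26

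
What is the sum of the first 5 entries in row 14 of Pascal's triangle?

1471

1 + 14 + 91 + 364 + 1001 = 1471.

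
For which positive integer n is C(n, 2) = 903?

43

n(n−1)/2 = 903 ⇒ n(n−1) = 1806. Since 43·42 = 1806, n = 43.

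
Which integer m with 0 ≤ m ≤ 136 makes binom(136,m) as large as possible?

C(136,m) is maximized at m = 136/2 = 68.

68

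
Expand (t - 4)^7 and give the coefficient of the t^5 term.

336

The general term is C(7,j)·(t)^j·(-4)^(7-j); the t^5 term has j = 5.
C(7,5) = 21.
Coefficient = C(7,5) · (-4)^2 = 21 · 16 = 336.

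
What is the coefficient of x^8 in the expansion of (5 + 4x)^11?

1351680000

The general term is C(11,j)·(5)^j·(4x)^(11-j); the x^8 term has j = 3.
C(11,3) = 165.
Coefficient = C(11,3) · 5^3 · 4^8 = 165 · 125 · 65536 = 1351680000.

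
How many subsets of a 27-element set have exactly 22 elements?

80730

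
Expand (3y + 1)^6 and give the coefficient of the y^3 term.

540

The general term is C(6,j)·(3y)^j·(1)^(6-j); the y^3 term has j = 3.
C(6,3) = 20.
Coefficient = C(6,3) · 3^3 = 20 · 27 = 540.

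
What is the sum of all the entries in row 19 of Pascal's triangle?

524288

The entries of row 19 sum to 2^19 = 524288.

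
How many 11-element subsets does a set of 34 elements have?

286097760

C(34,11) = (34·33·32·31·30·29·28·27·26·25·24) / 11! = 11420107066368000 / 39916800 = 286097760.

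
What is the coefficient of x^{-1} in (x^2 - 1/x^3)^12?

General term: C(12,j)·(x^2)^j·(-1/x^3)^(12-j), with x-exponent 2j − 3(12−j) = 5j − 36.
Set 5j − 36 = -1: j = 7.
C(12,7) = 792; 1^7 = 1; (-1)^5 = -1.
Coefficient = 792 · 1 · (-1) = -792.

-792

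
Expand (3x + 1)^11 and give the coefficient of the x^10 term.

649539

The general term is C(11,j)·(3x)^j·(1)^(11-j); the x^10 term has j = 10.
C(11,10) = 11.
Coefficient = C(11,10) · 3^10 = 11 · 59049 = 649539.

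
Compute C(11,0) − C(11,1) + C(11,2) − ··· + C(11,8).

45

The partial alternating sum Σ_{k=0}^{8} (−1)^k C(11,k) = (−1)^8 C(10,8) = 45.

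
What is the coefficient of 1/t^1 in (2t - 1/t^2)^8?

-1792

General term: C(8,j)·(2t)^j·(-1/t^2)^(8-j), with t-exponent 1j − 2(8−j) = 3j − 16.
Set 3j − 16 = -1: j = 5.
C(8,5) = 56; 2^5 = 32; (-1)^3 = -1.
Coefficient = 56 · 32 · (-1) = -1792.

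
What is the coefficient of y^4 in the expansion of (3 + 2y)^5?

The general term is C(5,j)·(3)^j·(2y)^(5-j); the y^4 term has j = 1.
C(5,1) = 5.
Coefficient = C(5,1) · 3^1 · 2^4 = 5 · 3 · 16 = 240.

240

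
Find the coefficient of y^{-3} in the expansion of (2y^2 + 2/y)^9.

18432

General term: C(9,j)·(2y^2)^j·(2/y)^(9-j), with y-exponent 2j − 1(9−j) = 3j − 9.
Set 3j − 9 = -3: j = 2.
C(9,2) = 36; 2^2 = 4; 2^7 = 128.
Coefficient = 36 · 4 · 128 = 18432.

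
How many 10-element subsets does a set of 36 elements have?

C(36,10) = (36·35·34·33·32·31·30·29·28·27) / 10! = 922393263052800 / 3628800 = 254186856.

254186856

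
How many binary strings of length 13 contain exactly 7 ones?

1716

Choose the 7 positions: C(13,7) = 1716.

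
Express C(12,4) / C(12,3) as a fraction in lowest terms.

9/4

C(n,k+1)/C(n,k) = (n−k)/(k+1) = (12−3)/(3+1) = 9/4.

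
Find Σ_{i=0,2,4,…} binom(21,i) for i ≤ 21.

1048576

Half of (1+1)^21 + (1−1)^21 gives the even-index sum: 2^20 = 1048576.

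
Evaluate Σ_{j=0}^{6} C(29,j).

621616

1 + 29 + 406 + 3654 + 23751 + 118755 + 475020 = 621616.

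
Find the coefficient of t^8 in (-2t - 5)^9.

-11520

The general term is C(9,j)·(-2t)^j·(-5)^(9-j); the t^8 term has j = 8.
C(9,8) = 9.
Coefficient = C(9,8) · (-2)^8 · (-5)^1 = 9 · 256 · (-5) = -11520.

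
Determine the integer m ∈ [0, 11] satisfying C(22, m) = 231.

2

C(22,m) increases on 0 ≤ m ≤ 11. C(22,1) = 22 and C(22,2) = 231, so m = 2.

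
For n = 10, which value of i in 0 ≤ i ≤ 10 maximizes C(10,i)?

C(10,i) is maximized at i = 10/2 = 5.

5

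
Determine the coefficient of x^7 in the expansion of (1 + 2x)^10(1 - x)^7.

Coefficient of x^7 = Σ_{j} C(10,j)·2^j·C(7,7-j)·(-1)^(7-j) for j from 0 to 7.
= (-1) + 140 + (-3780) + 33600 + (-117600) + 169344 + (-94080) + 15360 = 2983.

2983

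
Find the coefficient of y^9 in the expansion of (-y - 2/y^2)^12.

24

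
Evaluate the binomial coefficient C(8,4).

70

C(8,4) = (8·7·6·5) / 4! = 1680 / 24 = 70.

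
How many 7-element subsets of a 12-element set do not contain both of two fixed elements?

All 7-subsets: C(12,7) = 792. Those containing both fixed elements: C(10,5) = 252.
792 − 252 = 540.

540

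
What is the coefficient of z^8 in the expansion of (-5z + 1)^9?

3515625

The general term is C(9,j)·(-5z)^j·(1)^(9-j); the z^8 term has j = 8.
C(9,8) = 9.
Coefficient = C(9,8) · (-5)^8 = 9 · 390625 = 3515625.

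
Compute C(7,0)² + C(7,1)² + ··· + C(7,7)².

By Vandermonde's identity, Σ C(7,j)² = C(14,7) = 3432.

3432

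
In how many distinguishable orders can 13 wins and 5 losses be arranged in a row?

8568

Choose positions for the wins: C(18,13) = 8568.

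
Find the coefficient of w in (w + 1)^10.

10

The general term is C(10,j)·(w)^j·(1)^(10-j); the w^1 term has j = 1.
C(10,1) = 10.
Coefficient = C(10,1) = 10.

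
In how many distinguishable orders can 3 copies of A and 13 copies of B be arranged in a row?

Choose positions for the A's: C(16,3) = 560.

560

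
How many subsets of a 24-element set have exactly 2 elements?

Choose the 2 positions: C(24,2) = 276.

276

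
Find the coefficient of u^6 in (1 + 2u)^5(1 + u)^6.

3653

Coefficient of u^6 = Σ_{j} C(5,j)·2^j·C(6,6-j)·1^(6-j) for j from 0 to 5.
= 1 + 60 + 600 + 1600 + 1200 + 192 = 3653.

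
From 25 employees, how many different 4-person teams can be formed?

12650

This is C(25,4) = 12650.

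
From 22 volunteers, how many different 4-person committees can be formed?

7315

This is C(22,4) = 7315.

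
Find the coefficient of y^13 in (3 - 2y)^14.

-344064

The general term is C(14,j)·(3)^j·(-2y)^(14-j); the y^13 term has j = 1.
C(14,1) = 14.
Coefficient = C(14,1) · 3^1 · (-2)^13 = 14 · 3 · (-8192) = -344064.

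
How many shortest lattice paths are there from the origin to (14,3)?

680

Each path is a sequence of 17 steps with 14 rights: C(17,14) = 680.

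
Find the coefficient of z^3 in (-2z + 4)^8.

-458752

The general term is C(8,j)·(-2z)^j·(4)^(8-j); the z^3 term has j = 3.
C(8,3) = 56.
Coefficient = C(8,3) · (-2)^3 · 4^5 = 56 · (-8) · 1024 = -458752.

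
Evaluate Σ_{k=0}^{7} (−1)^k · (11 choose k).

-120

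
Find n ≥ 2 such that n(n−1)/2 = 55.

n(n−1)/2 = 55 ⇒ n(n−1) = 110. Since 11·10 = 110, n = 11.

11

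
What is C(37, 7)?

10295472

C(37,7) = (37·36·35·34·33·32·31) / 7! = 51889178880 / 5040 = 10295472.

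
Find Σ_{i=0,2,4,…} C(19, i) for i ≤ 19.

262144

Half of (1+1)^19 + (1−1)^19 gives the even-index sum: 2^18 = 262144.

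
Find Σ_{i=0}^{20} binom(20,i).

1048576

The entries of row 20 sum to 2^20 = 1048576.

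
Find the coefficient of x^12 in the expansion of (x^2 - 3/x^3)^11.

General term: C(11,j)·(x^2)^j·(-3/x^3)^(11-j), with x-exponent 2j − 3(11−j) = 5j − 33.
Set 5j − 33 = 12: j = 9.
C(11,9) = 55; 1^9 = 1; (-3)^2 = 9.
Coefficient = 55 · 1 · 9 = 495.

495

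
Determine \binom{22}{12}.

C(22,12) = C(22,10) by symmetry.
C(22,10) = (22·21·20·19·18·17·16·15·14·13) / 10! = 2346549004800 / 3628800 = 646646.

646646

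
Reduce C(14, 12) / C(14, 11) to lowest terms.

C(n,k+1)/C(n,k) = (n−k)/(k+1) = (14−11)/(11+1) = 3/12 = 1/4.

1/4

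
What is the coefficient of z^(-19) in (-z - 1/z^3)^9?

General term: C(9,j)·(-z)^j·(-1/z^3)^(9-j), with z-exponent 1j − 3(9−j) = 4j − 27.
Set 4j − 27 = -19: j = 2.
C(9,2) = 36; (-1)^2 = 1; (-1)^7 = -1.
Coefficient = 36 · 1 · (-1) = -36.

-36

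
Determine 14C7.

C(14,7) = (14·13·12·11·10·9·8) / 7! = 17297280 / 5040 = 3432.

3432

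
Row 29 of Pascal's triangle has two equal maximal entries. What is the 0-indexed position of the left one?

14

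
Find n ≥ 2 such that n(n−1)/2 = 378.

28

n(n−1)/2 = 378 ⇒ n(n−1) = 756. Since 28·27 = 756, n = 28.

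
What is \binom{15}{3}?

C(15,3) = (15·14·13) / 3! = 2730 / 6 = 455.

455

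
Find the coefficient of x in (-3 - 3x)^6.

4374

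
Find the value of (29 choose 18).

34597290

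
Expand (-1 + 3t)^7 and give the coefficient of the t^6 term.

-5103

The general term is C(7,j)·(-1)^j·(3t)^(7-j); the t^6 term has j = 1.
C(7,1) = 7.
Coefficient = C(7,1) · (-1)^1 · 3^6 = 7 · (-1) · 729 = -5103.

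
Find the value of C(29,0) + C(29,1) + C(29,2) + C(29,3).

1 + 29 + 406 + 3654 = 4090.

4090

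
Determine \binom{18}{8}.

43758

C(18,8) = (18·17·16·15·14·13·12·11) / 8! = 1764322560 / 40320 = 43758.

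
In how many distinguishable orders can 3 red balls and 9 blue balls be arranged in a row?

220

Choose positions for the red balls: C(12,3) = 220.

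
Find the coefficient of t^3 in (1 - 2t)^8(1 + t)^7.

35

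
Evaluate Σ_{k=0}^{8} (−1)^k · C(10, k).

9

The partial alternating sum Σ_{k=0}^{8} (−1)^k C(10,k) = (−1)^8 C(9,8) = 9.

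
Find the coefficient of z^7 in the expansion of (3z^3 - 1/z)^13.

General term: C(13,j)·(3z^3)^j·(-1/z)^(13-j), with z-exponent 3j − 1(13−j) = 4j − 13.
Set 4j − 13 = 7: j = 5.
C(13,5) = 1287; 3^5 = 243; (-1)^8 = 1.
Coefficient = 1287 · 243 · 1 = 312741.

312741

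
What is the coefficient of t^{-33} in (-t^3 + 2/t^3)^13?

-53248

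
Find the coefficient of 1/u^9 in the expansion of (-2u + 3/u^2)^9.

General term: C(9,j)·(-2u)^j·(3/u^2)^(9-j), with u-exponent 1j − 2(9−j) = 3j − 18.
Set 3j − 18 = -9: j = 3.
C(9,3) = 84; (-2)^3 = -8; 3^6 = 729.
Coefficient = 84 · (-8) · 729 = -489888.

-489888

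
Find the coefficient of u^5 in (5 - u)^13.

The general term is C(13,j)·(5)^j·(-u)^(13-j); the u^5 term has j = 8.
C(13,8) = 1287.
Coefficient = C(13,8) · 5^8 · (-1)^5 = 1287 · 390625 · (-1) = -502734375.

-502734375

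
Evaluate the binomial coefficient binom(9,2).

C(9,2) = (9·8) / 2! = 72 / 2 = 36.

36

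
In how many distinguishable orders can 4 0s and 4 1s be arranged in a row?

Choose positions for the 0s: C(8,4) = 70.

70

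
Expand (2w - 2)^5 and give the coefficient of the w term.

The general term is C(5,j)·(2w)^j·(-2)^(5-j); the w^1 term has j = 1.
C(5,1) = 5.
Coefficient = C(5,1) · 2^1 · (-2)^4 = 5 · 2 · 16 = 160.

160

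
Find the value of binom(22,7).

170544

C(22,7) = (22·21·20·19·18·17·16) / 7! = 859541760 / 5040 = 170544.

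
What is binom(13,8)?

C(13,8) = C(13,5) by symmetry.
C(13,5) = (13·12·11·10·9) / 5! = 154440 / 120 = 1287.

1287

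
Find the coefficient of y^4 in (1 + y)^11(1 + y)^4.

1365

(1 + y)^11(1 + y)^4 = (1 + y)^15, so the coefficient of y^4 is C(15,4)·1^4 = 1365·1 = 1365.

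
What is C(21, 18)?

1330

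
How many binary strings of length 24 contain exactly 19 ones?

Choose the 19 positions: C(24,19) = 42504.

42504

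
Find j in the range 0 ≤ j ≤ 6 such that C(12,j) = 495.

4

C(12,j) increases on 0 ≤ j ≤ 6. C(12,3) = 220 and C(12,4) = 495, so j = 4.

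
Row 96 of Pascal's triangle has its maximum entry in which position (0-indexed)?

C(96,j) is maximized at j = 96/2 = 48.

48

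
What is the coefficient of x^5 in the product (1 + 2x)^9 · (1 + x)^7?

37947

Coefficient of x^5 = Σ_{j} C(9,j)·2^j·C(7,5-j)·1^(5-j) for j from 0 to 5.
= 21 + 630 + 5040 + 14112 + 14112 + 4032 = 37947.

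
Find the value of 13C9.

C(13,9) = C(13,4) by symmetry.
C(13,4) = (13·12·11·10) / 4! = 17160 / 24 = 715.

715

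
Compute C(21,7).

116280

C(21,7) = (21·20·19·18·17·16·15) / 7! = 586051200 / 5040 = 116280.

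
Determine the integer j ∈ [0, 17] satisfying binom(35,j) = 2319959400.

C(35,j) increases on 0 ≤ j ≤ 17. C(35,13) = 1476337800 and C(35,14) = 2319959400, so j = 14.

14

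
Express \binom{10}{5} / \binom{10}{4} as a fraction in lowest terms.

6/5

C(n,k+1)/C(n,k) = (n−k)/(k+1) = (10−4)/(4+1) = 6/5.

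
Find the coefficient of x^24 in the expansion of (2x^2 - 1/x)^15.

General term: C(15,j)·(2x^2)^j·(-1/x)^(15-j), with x-exponent 2j − 1(15−j) = 3j − 15.
Set 3j − 15 = 24: j = 13.
C(15,13) = 105; 2^13 = 8192; (-1)^2 = 1.
Coefficient = 105 · 8192 · 1 = 860160.

860160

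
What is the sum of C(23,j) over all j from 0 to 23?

8388608

Setting x = 1 in (1+x)^23 gives Σ C(23,j) = 2^23 = 8388608.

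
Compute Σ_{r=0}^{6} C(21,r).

82160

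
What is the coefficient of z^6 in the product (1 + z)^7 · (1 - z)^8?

-35

Coefficient of z^6 = Σ_{j} C(7,j)·1^j·C(8,6-j)·(-1)^(6-j) for j from 0 to 6.
= 28 + (-392) + 1470 + (-1960) + 980 + (-168) + 7 = -35.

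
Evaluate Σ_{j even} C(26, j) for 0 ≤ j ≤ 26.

Even-j terms of row 26 sum to 2^25 = 33554432.

33554432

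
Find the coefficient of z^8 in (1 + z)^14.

The general term is C(14,j)·(1)^j·(z)^(14-j); the z^8 term has j = 6.
C(14,6) = 3003.
Coefficient = C(14,6) = 3003.

3003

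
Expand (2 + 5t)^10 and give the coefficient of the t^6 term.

The general term is C(10,j)·(2)^j·(5t)^(10-j); the t^6 term has j = 4.
C(10,4) = 210.
Coefficient = C(10,4) · 2^4 · 5^6 = 210 · 16 · 15625 = 52500000.

52500000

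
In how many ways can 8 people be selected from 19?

This is C(19,8) = 75582.

75582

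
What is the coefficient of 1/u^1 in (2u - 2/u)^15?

210862080

General term: C(15,j)·(2u)^j·(-2/u)^(15-j), with u-exponent 1j − 1(15−j) = 2j − 15.
Set 2j − 15 = -1: j = 7.
C(15,7) = 6435; 2^7 = 128; (-2)^8 = 256.
Coefficient = 6435 · 128 · 256 = 210862080.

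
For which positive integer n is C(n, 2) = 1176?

49

n(n−1)/2 = 1176 ⇒ n(n−1) = 2352. Since 49·48 = 2352, n = 49.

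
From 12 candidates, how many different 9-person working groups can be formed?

220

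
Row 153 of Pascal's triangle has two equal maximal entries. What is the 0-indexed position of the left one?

For odd n = 153, C(153,r) peaks at r = (n−1)/2 and (n+1)/2; the lesser is 76.

76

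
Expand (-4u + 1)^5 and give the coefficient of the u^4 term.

The general term is C(5,j)·(-4u)^j·(1)^(5-j); the u^4 term has j = 4.
C(5,4) = 5.
Coefficient = C(5,4) · (-4)^4 = 5 · 256 = 1280.

1280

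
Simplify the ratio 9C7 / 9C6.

3/7

C(n,k+1)/C(n,k) = (n−k)/(k+1) = (9−6)/(6+1) = 3/7.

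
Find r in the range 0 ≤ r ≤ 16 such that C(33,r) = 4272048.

C(33,r) increases on 0 ≤ r ≤ 16. C(33,6) = 1107568 and C(33,7) = 4272048, so r = 7.

7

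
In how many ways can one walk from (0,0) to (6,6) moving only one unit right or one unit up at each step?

Each path is a sequence of 12 steps with 6 rights: C(12,6) = 924.

924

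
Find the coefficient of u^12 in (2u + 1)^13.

The general term is C(13,j)·(2u)^j·(1)^(13-j); the u^12 term has j = 12.
C(13,12) = 13.
Coefficient = C(13,12) · 2^12 = 13 · 4096 = 53248.

53248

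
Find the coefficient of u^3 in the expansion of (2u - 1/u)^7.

General term: C(7,j)·(2u)^j·(-1/u)^(7-j), with u-exponent 1j − 1(7−j) = 2j − 7.
Set 2j − 7 = 3: j = 5.
C(7,5) = 21; 2^5 = 32; (-1)^2 = 1.
Coefficient = 21 · 32 · 1 = 672.

672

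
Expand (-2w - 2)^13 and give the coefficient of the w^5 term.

-10543104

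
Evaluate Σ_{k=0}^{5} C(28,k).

1 + 28 + 378 + 3276 + 20475 + 98280 = 122438.

122438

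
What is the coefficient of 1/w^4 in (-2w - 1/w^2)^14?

768768

General term: C(14,j)·(-2w)^j·(-1/w^2)^(14-j), with w-exponent 1j − 2(14−j) = 3j − 28.
Set 3j − 28 = -4: j = 8.
C(14,8) = 3003; (-2)^8 = 256; (-1)^6 = 1.
Coefficient = 3003 · 256 · 1 = 768768.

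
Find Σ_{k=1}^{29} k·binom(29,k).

7784628224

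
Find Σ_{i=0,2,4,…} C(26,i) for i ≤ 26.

Even-i terms of row 26 sum to 2^25 = 33554432.

33554432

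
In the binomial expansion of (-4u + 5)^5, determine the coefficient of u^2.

The general term is C(5,j)·(-4u)^j·(5)^(5-j); the u^2 term has j = 2.
C(5,2) = 10.
Coefficient = C(5,2) · (-4)^2 · 5^3 = 10 · 16 · 125 = 20000.

20000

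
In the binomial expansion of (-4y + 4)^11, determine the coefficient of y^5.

-1937768448

The general term is C(11,j)·(-4y)^j·(4)^(11-j); the y^5 term has j = 5.
C(11,5) = 462.
Coefficient = C(11,5) · (-4)^5 · 4^6 = 462 · (-1024) · 4096 = -1937768448.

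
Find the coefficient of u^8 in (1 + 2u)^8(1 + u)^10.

Coefficient of u^8 = Σ_{j} C(8,j)·2^j·C(10,8-j)·1^(8-j) for j from 0 to 8.
= 45 + 1920 + 23520 + 112896 + 235200 + 215040 + 80640 + 10240 + 256 = 679757.

679757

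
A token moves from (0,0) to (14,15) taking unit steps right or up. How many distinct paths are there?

Each path is a sequence of 29 steps with 14 rights: C(29,14) = 77558760.

77558760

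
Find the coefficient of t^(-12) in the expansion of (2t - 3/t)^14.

General term: C(14,j)·(2t)^j·(-3/t)^(14-j), with t-exponent 1j − 1(14−j) = 2j − 14.
Set 2j − 14 = -12: j = 1.
C(14,1) = 14; 2^1 = 2; (-3)^13 = -1594323.
Coefficient = 14 · 2 · (-1594323) = -44641044.

-44641044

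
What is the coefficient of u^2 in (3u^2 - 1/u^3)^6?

1215

General term: C(6,j)·(3u^2)^j·(-1/u^3)^(6-j), with u-exponent 2j − 3(6−j) = 5j − 18.
Set 5j − 18 = 2: j = 4.
C(6,4) = 15; 3^4 = 81; (-1)^2 = 1.
Coefficient = 15 · 81 · 1 = 1215.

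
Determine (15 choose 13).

105

C(15,13) = C(15,2) by symmetry.
C(15,2) = (15·14) / 2! = 210 / 2 = 105.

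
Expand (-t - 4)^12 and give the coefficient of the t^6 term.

The general term is C(12,j)·(-t)^j·(-4)^(12-j); the t^6 term has j = 6.
C(12,6) = 924.
Coefficient = C(12,6) · (-4)^6 = 924 · 4096 = 3784704.

3784704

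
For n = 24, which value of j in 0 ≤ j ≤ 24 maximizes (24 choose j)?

12

C(24,j) is maximized at j = 24/2 = 12.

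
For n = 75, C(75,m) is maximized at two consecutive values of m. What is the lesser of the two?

For odd n = 75, C(75,m) peaks at m = (n−1)/2 and (n+1)/2; the lesser is 37.

37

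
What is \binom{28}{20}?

3108105

C(28,20) = C(28,8) by symmetry.
C(28,8) = (28·27·26·25·24·23·22·21) / 8! = 125318793600 / 40320 = 3108105.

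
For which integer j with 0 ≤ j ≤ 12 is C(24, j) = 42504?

C(24,j) increases on 0 ≤ j ≤ 12. C(24,4) = 10626 and C(24,5) = 42504, so j = 5.

5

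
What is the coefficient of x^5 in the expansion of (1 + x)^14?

2002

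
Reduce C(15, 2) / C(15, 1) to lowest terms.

7

C(n,k+1)/C(n,k) = (n−k)/(k+1) = (15−1)/(1+1) = 14/2 = 7.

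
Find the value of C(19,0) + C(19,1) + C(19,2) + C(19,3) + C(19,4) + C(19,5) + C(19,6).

43796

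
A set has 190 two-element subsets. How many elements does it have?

20

n(n−1)/2 = 190 ⇒ n(n−1) = 380. Since 20·19 = 380, n = 20.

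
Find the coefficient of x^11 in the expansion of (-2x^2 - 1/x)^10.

General term: C(10,j)·(-2x^2)^j·(-1/x)^(10-j), with x-exponent 2j − 1(10−j) = 3j − 10.
Set 3j − 10 = 11: j = 7.
C(10,7) = 120; (-2)^7 = -128; (-1)^3 = -1.
Coefficient = 120 · (-128) · (-1) = 15360.

15360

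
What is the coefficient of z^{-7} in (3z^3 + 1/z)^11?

General term: C(11,j)·(3z^3)^j·(1/z)^(11-j), with z-exponent 3j − 1(11−j) = 4j − 11.
Set 4j − 11 = -7: j = 1.
C(11,1) = 11; 3^1 = 3; 1^10 = 1.
Coefficient = 11 · 3 · 1 = 33.

33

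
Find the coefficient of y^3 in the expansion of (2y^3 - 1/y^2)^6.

General term: C(6,j)·(2y^3)^j·(-1/y^2)^(6-j), with y-exponent 3j − 2(6−j) = 5j − 12.
Set 5j − 12 = 3: j = 3.
C(6,3) = 20; 2^3 = 8; (-1)^3 = -1.
Coefficient = 20 · 8 · (-1) = -160.

-160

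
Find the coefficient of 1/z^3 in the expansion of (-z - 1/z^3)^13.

General term: C(13,j)·(-z)^j·(-1/z^3)^(13-j), with z-exponent 1j − 3(13−j) = 4j − 39.
Set 4j − 39 = -3: j = 9.
C(13,9) = 715; (-1)^9 = -1; (-1)^4 = 1.
Coefficient = 715 · (-1) · 1 = -715.

-715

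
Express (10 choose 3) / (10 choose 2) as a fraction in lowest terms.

C(n,k+1)/C(n,k) = (n−k)/(k+1) = (10−2)/(2+1) = 8/3.

8/3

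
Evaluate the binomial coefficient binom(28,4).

20475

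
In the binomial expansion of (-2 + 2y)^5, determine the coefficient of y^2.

-320

The general term is C(5,j)·(-2)^j·(2y)^(5-j); the y^2 term has j = 3.
C(5,3) = 10.
Coefficient = C(5,3) · (-2)^3 · 2^2 = 10 · (-8) · 4 = -320.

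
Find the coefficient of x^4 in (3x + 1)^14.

The general term is C(14,j)·(3x)^j·(1)^(14-j); the x^4 term has j = 4.
C(14,4) = 1001.
Coefficient = C(14,4) · 3^4 = 1001 · 81 = 81081.

81081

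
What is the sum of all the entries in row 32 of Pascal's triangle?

The entries of row 32 sum to 2^32 = 4294967296.

4294967296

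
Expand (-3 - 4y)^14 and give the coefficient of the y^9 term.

127529385984

The general term is C(14,j)·(-3)^j·(-4y)^(14-j); the y^9 term has j = 5.
C(14,5) = 2002.
Coefficient = C(14,5) · (-3)^5 · (-4)^9 = 2002 · (-243) · (-262144) = 127529385984.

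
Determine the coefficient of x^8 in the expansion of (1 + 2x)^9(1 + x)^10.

1399293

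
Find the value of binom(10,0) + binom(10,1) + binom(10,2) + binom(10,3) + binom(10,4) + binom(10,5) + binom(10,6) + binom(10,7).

1 + 10 + 45 + 120 + 210 + 252 + 210 + 120 = 968.

968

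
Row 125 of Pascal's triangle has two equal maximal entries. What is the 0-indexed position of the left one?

62

For odd n = 125, C(125,k) peaks at k = (n−1)/2 and (n+1)/2; the lower is 62.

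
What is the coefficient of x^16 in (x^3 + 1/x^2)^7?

7

General term: C(7,j)·(x^3)^j·(1/x^2)^(7-j), with x-exponent 3j − 2(7−j) = 5j − 14.
Set 5j − 14 = 16: j = 6.
C(7,6) = 7; 1^6 = 1; 1^1 = 1.
Coefficient = 7 · 1 · 1 = 7.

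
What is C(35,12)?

C(35,12) = (35·34·33·32·31·30·29·28·27·26·25·24) / 12! = 399703747322880000 / 479001600 = 834451800.

834451800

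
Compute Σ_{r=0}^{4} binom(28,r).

1 + 28 + 378 + 3276 + 20475 = 24158.

24158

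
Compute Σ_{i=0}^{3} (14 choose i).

470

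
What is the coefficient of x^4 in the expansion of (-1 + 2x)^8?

The general term is C(8,j)·(-1)^j·(2x)^(8-j); the x^4 term has j = 4.
C(8,4) = 70.
Coefficient = C(8,4) · 2^4 = 70 · 16 = 1120.

1120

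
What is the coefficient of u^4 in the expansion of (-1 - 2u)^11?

The general term is C(11,j)·(-1)^j·(-2u)^(11-j); the u^4 term has j = 7.
C(11,7) = 330.
Coefficient = C(11,7) · (-1)^7 · (-2)^4 = 330 · (-1) · 16 = -5280.

-5280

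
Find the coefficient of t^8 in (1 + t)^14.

3003

The general term is C(14,j)·(1)^j·(t)^(14-j); the t^8 term has j = 6.
C(14,6) = 3003.
Coefficient = C(14,6) = 3003.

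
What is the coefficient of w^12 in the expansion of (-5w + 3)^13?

The general term is C(13,j)·(-5w)^j·(3)^(13-j); the w^12 term has j = 12.
C(13,12) = 13.
Coefficient = C(13,12) · (-5)^12 · 3^1 = 13 · 244140625 · 3 = 9521484375.

9521484375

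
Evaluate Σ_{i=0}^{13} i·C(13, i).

Since i·C(13,i) = 13·C(12,i−1), the sum is 13·2^12 = 13·4096 = 53248.

53248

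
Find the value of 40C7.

18643560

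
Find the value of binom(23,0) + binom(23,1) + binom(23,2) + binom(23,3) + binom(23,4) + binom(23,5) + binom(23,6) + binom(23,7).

390656

1 + 23 + 253 + 1771 + 8855 + 33649 + 100947 + 245157 = 390656.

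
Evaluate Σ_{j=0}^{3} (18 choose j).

988

1 + 18 + 153 + 816 = 988.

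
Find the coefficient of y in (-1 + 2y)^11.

The general term is C(11,j)·(-1)^j·(2y)^(11-j); the y^1 term has j = 10.
C(11,10) = 11.
Coefficient = C(11,10) · 2^1 = 11 · 2 = 22.

22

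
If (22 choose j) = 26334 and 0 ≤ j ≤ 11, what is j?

5

C(22,j) increases on 0 ≤ j ≤ 11. C(22,4) = 7315 and C(22,5) = 26334, so j = 5.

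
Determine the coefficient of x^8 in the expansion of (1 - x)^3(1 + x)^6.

Coefficient of x^8 = Σ_{j} C(3,j)·(-1)^j·C(6,8-j)·1^(8-j) for j from 2 to 3.
= 3 + (-6) = -3.

-3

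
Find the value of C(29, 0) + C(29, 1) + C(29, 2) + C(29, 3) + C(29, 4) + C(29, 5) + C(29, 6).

621616

1 + 29 + 406 + 3654 + 23751 + 118755 + 475020 = 621616.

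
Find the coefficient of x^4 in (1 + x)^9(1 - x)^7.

14

Coefficient of x^4 = Σ_{j} C(9,j)·1^j·C(7,4-j)·(-1)^(4-j) for j from 0 to 4.
= 35 + (-315) + 756 + (-588) + 126 = 14.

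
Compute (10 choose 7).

120

C(10,7) = C(10,3) by symmetry.
C(10,3) = (10·9·8) / 3! = 720 / 6 = 120.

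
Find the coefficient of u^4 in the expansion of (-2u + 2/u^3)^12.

General term: C(12,j)·(-2u)^j·(2/u^3)^(12-j), with u-exponent 1j − 3(12−j) = 4j − 36.
Set 4j − 36 = 4: j = 10.
C(12,10) = 66; (-2)^10 = 1024; 2^2 = 4.
Coefficient = 66 · 1024 · 4 = 270336.

270336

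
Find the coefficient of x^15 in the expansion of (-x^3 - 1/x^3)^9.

-36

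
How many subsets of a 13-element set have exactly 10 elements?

286

Choose the 10 positions: C(13,10) = 286.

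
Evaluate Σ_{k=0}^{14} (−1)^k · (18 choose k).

680

The partial alternating sum Σ_{k=0}^{14} (−1)^k C(18,k) = (−1)^14 C(17,14) = 680.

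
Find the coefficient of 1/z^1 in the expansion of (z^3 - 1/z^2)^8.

-56

General term: C(8,j)·(z^3)^j·(-1/z^2)^(8-j), with z-exponent 3j − 2(8−j) = 5j − 16.
Set 5j − 16 = -1: j = 3.
C(8,3) = 56; 1^3 = 1; (-1)^5 = -1.
Coefficient = 56 · 1 · (-1) = -56.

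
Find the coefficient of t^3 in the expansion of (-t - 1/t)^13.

General term: C(13,j)·(-t)^j·(-1/t)^(13-j), with t-exponent 1j − 1(13−j) = 2j − 13.
Set 2j − 13 = 3: j = 8.
C(13,8) = 1287; (-1)^8 = 1; (-1)^5 = -1.
Coefficient = 1287 · 1 · (-1) = -1287.

-1287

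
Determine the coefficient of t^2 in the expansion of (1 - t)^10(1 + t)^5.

Coefficient of t^2 = Σ_{j} C(10,j)·(-1)^j·C(5,2-j)·1^(2-j) for j from 0 to 2.
= 10 + (-50) + 45 = 5.

5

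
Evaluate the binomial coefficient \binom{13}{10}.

286

C(13,10) = C(13,3) by symmetry.
C(13,3) = (13·12·11) / 3! = 1716 / 6 = 286.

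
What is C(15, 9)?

C(15,9) = C(15,6) by symmetry.
C(15,6) = (15·14·13·12·11·10) / 6! = 3603600 / 720 = 5005.

5005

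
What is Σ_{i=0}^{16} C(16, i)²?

Σ C(16,i)² is the coefficient of x^16 in (1+x)^16(1+x)^16 = (1+x)^32, i.e. C(32,16) = 601080390.

601080390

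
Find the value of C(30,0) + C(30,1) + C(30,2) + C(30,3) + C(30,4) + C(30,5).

1 + 30 + 435 + 4060 + 27405 + 142506 = 174437.

174437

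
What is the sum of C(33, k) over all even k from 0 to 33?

Even-k terms of row 33 sum to 2^32 = 4294967296.

4294967296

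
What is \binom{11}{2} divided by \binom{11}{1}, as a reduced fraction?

5

C(n,k+1)/C(n,k) = (n−k)/(k+1) = (11−1)/(1+1) = 10/2 = 5.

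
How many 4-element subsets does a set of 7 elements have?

C(7,4) = C(7,3) by symmetry.
C(7,3) = (7·6·5) / 3! = 210 / 6 = 35.

35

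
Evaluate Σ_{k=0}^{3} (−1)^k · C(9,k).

-56

The partial alternating sum Σ_{k=0}^{3} (−1)^k C(9,k) = (−1)^3 C(8,3) = -56.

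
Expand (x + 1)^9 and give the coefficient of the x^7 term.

The general term is C(9,j)·(x)^j·(1)^(9-j); the x^7 term has j = 7.
C(9,7) = 36.
Coefficient = C(9,7) = 36.

36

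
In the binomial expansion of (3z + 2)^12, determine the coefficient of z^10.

15588936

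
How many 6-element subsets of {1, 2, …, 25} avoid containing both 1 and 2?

All 6-subsets: C(25,6) = 177100. Those containing both fixed elements: C(23,4) = 8855.
177100 − 8855 = 168245.

168245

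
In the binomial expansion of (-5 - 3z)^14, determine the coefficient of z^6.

855151171875

The general term is C(14,j)·(-5)^j·(-3z)^(14-j); the z^6 term has j = 8.
C(14,8) = 3003.
Coefficient = C(14,8) · (-5)^8 · (-3)^6 = 3003 · 390625 · 729 = 855151171875.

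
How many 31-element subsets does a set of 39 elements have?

61523748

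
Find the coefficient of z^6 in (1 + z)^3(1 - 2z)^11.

Coefficient of z^6 = Σ_{j} C(3,j)·1^j·C(11,6-j)·(-2)^(6-j) for j from 0 to 3.
= 29568 + (-44352) + 15840 + (-1320) = -264.

-264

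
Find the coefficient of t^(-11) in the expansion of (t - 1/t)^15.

General term: C(15,j)·(t)^j·(-1/t)^(15-j), with t-exponent 1j − 1(15−j) = 2j − 15.
Set 2j − 15 = -11: j = 2.
C(15,2) = 105; 1^2 = 1; (-1)^13 = -1.
Coefficient = 105 · 1 · (-1) = -105.

-105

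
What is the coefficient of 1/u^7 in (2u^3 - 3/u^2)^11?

General term: C(11,j)·(2u^3)^j·(-3/u^2)^(11-j), with u-exponent 3j − 2(11−j) = 5j − 22.
Set 5j − 22 = -7: j = 3.
C(11,3) = 165; 2^3 = 8; (-3)^8 = 6561.
Coefficient = 165 · 8 · 6561 = 8660520.

8660520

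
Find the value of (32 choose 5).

201376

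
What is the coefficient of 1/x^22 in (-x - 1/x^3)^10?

General term: C(10,j)·(-x)^j·(-1/x^3)^(10-j), with x-exponent 1j − 3(10−j) = 4j − 30.
Set 4j − 30 = -22: j = 2.
C(10,2) = 45; (-1)^2 = 1; (-1)^8 = 1.
Coefficient = 45 · 1 · 1 = 45.

45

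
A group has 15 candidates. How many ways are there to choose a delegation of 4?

This is C(15,4) = 1365.

1365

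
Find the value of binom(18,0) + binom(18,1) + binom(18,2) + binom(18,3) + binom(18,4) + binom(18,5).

12616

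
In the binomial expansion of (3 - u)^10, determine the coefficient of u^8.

405

The general term is C(10,j)·(3)^j·(-u)^(10-j); the u^8 term has j = 2.
C(10,2) = 45.
Coefficient = C(10,2) · 3^2 = 45 · 9 = 405.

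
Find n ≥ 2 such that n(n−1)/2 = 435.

30

n(n−1)/2 = 435 ⇒ n(n−1) = 870. Since 30·29 = 870, n = 30.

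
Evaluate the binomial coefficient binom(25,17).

C(25,17) = C(25,8) by symmetry.
C(25,8) = (25·24·23·22·21·20·19·18) / 8! = 43609104000 / 40320 = 1081575.

1081575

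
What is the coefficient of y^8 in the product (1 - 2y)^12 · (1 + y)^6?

7128

Coefficient of y^8 = Σ_{j} C(12,j)·(-2)^j·C(6,8-j)·1^(8-j) for j from 2 to 8.
= 264 + (-10560) + 118800 + (-506880) + 887040 + (-608256) + 126720 = 7128.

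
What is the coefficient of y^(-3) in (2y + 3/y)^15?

6304858560

General term: C(15,j)·(2y)^j·(3/y)^(15-j), with y-exponent 1j − 1(15−j) = 2j − 15.
Set 2j − 15 = -3: j = 6.
C(15,6) = 5005; 2^6 = 64; 3^9 = 19683.
Coefficient = 5005 · 64 · 19683 = 6304858560.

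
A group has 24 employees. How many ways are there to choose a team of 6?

134596

This is C(24,6) = 134596.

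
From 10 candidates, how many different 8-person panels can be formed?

This is C(10,8) = 45.

45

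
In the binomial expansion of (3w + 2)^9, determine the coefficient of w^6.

The general term is C(9,j)·(3w)^j·(2)^(9-j); the w^6 term has j = 6.
C(9,6) = 84.
Coefficient = C(9,6) · 3^6 · 2^3 = 84 · 729 · 8 = 489888.

489888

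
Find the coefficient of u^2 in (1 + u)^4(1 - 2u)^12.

174

Coefficient of u^2 = Σ_{j} C(4,j)·1^j·C(12,2-j)·(-2)^(2-j) for j from 0 to 2.
= 264 + (-96) + 6 = 174.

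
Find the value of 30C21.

C(30,21) = C(30,9) by symmetry.
C(30,9) = (30·29·28·27·26·25·24·23·22) / 9! = 5191778592000 / 362880 = 14307150.

14307150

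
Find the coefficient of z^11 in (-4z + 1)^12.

-50331648

The general term is C(12,j)·(-4z)^j·(1)^(12-j); the z^11 term has j = 11.
C(12,11) = 12.
Coefficient = C(12,11) · (-4)^11 = 12 · (-4194304) = -50331648.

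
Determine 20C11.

C(20,11) = C(20,9) by symmetry.
C(20,9) = (20·19·18·17·16·15·14·13·12) / 9! = 60949324800 / 362880 = 167960.

167960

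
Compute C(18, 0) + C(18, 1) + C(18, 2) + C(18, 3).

988

1 + 18 + 153 + 816 = 988.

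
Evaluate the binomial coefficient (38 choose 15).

15471286560

C(38,15) = (38·37·36·35·34·33·32·31·30·29·28·27·26·25·24) / 15! = 20231404874494894080000 / 1307674368000 = 15471286560.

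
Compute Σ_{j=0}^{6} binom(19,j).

1 + 19 + 171 + 969 + 3876 + 11628 + 27132 = 43796.

43796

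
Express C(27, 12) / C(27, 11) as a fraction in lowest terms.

C(n,k+1)/C(n,k) = (n−k)/(k+1) = (27−11)/(11+1) = 16/12 = 4/3.

4/3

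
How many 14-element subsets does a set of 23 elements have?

C(23,14) = C(23,9) by symmetry.
C(23,9) = (23·22·21·20·19·18·17·16·15) / 9! = 296541907200 / 362880 = 817190.

817190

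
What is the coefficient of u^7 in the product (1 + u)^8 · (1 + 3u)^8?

Coefficient of u^7 = Σ_{j} C(8,j)·1^j·C(8,7-j)·3^(7-j) for j from 0 to 7.
= 17496 + 163296 + 381024 + 317520 + 105840 + 14112 + 672 + 8 = 999968.

999968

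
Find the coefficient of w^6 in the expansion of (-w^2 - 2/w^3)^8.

112

General term: C(8,j)·(-w^2)^j·(-2/w^3)^(8-j), with w-exponent 2j − 3(8−j) = 5j − 24.
Set 5j − 24 = 6: j = 6.
C(8,6) = 28; (-1)^6 = 1; (-2)^2 = 4.
Coefficient = 28 · 1 · 4 = 112.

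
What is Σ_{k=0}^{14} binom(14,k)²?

40116600

Σ C(14,k)² is the coefficient of x^14 in (1+x)^14(1+x)^14 = (1+x)^28, i.e. C(28,14) = 40116600.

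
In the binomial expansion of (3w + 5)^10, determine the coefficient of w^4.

The general term is C(10,j)·(3w)^j·(5)^(10-j); the w^4 term has j = 4.
C(10,4) = 210.
Coefficient = C(10,4) · 3^4 · 5^6 = 210 · 81 · 15625 = 265781250.

265781250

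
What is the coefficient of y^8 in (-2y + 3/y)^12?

608256

General term: C(12,j)·(-2y)^j·(3/y)^(12-j), with y-exponent 1j − 1(12−j) = 2j − 12.
Set 2j − 12 = 8: j = 10.
C(12,10) = 66; (-2)^10 = 1024; 3^2 = 9.
Coefficient = 66 · 1024 · 9 = 608256.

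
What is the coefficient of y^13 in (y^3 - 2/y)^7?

84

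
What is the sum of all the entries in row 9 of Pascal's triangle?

512

Setting x = 1 in (1+x)^9 gives Σ C(9,j) = 2^9 = 512.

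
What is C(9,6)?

84

C(9,6) = C(9,3) by symmetry.
C(9,3) = (9·8·7) / 3! = 504 / 6 = 84.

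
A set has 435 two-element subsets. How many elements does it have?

30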